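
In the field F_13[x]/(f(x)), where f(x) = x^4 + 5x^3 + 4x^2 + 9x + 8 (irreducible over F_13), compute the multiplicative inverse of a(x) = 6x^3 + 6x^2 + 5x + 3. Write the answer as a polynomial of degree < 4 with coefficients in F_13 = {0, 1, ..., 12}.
a(x)^(-1) ≡ 12x^3 + 4x^2 + 9x + 9 (mod f(x))

Since f is irreducible over F_13, F_13[x]/(f) is a field and a(x) ≠ 0 has an inverse. Apply the extended Euclidean algorithm to f(x) and a(x) in F_13[x]: f(x) = (11x + 5)·a(x) + (10x^2 + 3x + 6);  a(x) = (11x + 9)·(10x^2 + 3x + 6) + (3x + 1);  (10x^2 + 3x + 6) = (12x + 10)·(3x + 1) + (9). The last nonzero remainder is the constant 9 = gcd(f, a) in F_13. Back-substituting through the division chain expresses 9 = s(x)·a(x) + t(x)·f(x) with s(x) ≡ 4x^3 + 10x^2 + 3x + 3 (mod f), so (4x^3 + 10x^2 + 3x + 3)·a(x) ≡ 9 (mod f). Multiplying by 9^(-1) ≡ 3 in F_13 gives a(x)^(-1) ≡ 3·(4x^3 + 10x^2 + 3x + 3) ≡ 12x^3 + 4x^2 + 9x + 9 (mod f). Check: (6x^3 + 6x^2 + 5x + 3)·(12x^3 + 4x^2 + 9x + 9) = 7x^6 + 5x^5 + 8x^4 + 8x^3 + 7x^2 + 7x + 1 ≡ 1 (mod x^4 + 5x^3 + 4x^2 + 9x + 8).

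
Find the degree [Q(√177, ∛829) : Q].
[Q(√177, ∛829) : Q] = 6

Let L = Q(√177, ∛829). Since Q(√177) ⊂ L and [Q(√177):Q] = 2, the tower law gives 2 | [L:Q]. Likewise Q(∛829) ⊂ L with [Q(∛829):Q] = 3 (because 829 is not a perfect cube), so 3 | [L:Q]. As gcd(2,3) = 1, [L:Q] is divisible by 6. Conversely L is generated over Q by √177 and ∛829, so [L:Q] ≤ 2·3 = 6. Therefore [Q(√177, ∛829) : Q] = 6.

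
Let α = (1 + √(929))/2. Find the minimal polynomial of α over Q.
m_α(x) = x^2 - x - 232

From 2α - 1 = √(929), squaring gives (2α - 1)^2 = 929, i.e. 4α^2 - 4α + 1 = 929, so α^2 - α + (1 - 929)/4 = 0. Since 929 ≡ 1 (mod 4), (1 - 929)/4 = -232 ∈ Z. The polynomial x^2 - x - 232 has discriminant 1 - 4·(-232) = 929, which is not a perfect square in Q (d = 929 is squarefree and ≠ 1), so x^2 - x - 232 is irreducible over Q. It is the minimal polynomial of α.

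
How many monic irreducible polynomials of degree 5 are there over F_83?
There are 787808112 monic irreducible polynomials of degree 5 over F_83

Each element of F_{83^5} that lies in no proper subfield is a root of exactly one monic irreducible of degree 5 over F_83, and each such polynomial has 5 distinct roots in F_{83^5}. By Möbius inversion the count is N_83(5) = (1/5) Σ_{d|5} μ(5/d) · 83^d = (1/5)(μ(5)·83^1 + μ(1)·83^5) = 3939040560/5 = 787808112.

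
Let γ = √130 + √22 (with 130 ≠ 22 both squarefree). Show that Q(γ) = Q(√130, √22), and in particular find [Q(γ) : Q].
[Q(γ) : Q] = 4 (equivalently, Q(γ) = Q(√130, √22))

Obviously Q(γ) ⊆ Q(√130, √22), and [Q(√130, √22):Q] = 4 (since 130, 22 are distinct squarefree integers > 1 with 2860 not a perfect square). To show equality we compute the minimal polynomial of γ. From γ = √130 + √22: γ^2 = 130 + 2√(2860) + 22 = 152 + 2√(2860), so γ^2 - 152 = 2√(2860); squaring, (γ^2 - 152)^2 = 4·2860, i.e. γ^4 - 304γ^2 + 23104 - 11440 = 0, i.e. γ^4 - 304γ^2 + 11664 = 0. So γ is a root of x^4 - 304x^2 + 11664. This polynomial is irreducible over Q: it has no rational root (each ±√130 ± √22 is irrational), and any factorization into two quadratics over Q would force √(2860) ∈ Q (pairing opposite roots) or √130, √22 ∈ Q (other pairings), all impossible. Hence [Q(γ):Q] = 4 = [Q(√130, √22):Q], so Q(γ) = Q(√130, √22).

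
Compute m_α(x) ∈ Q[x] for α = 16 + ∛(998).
m_α(x) = x^3 - 48x^2 + 768x - 5094

Set β = α - 16 = ∛(998), so β^3 = 998. Then (α - 16)^3 - 998 = 0, i.e. α is a root of g(x) = (x - 16)^3 - 998 = x^3 - 48x^2 + 768x - 5094. Since g(x) = h(x - 16) where h(x) = x^3 - 998, and h is irreducible over Q (because 998 is not a perfect cube, so h has no rational root, and a monic cubic with no rational root is irreducible), g is also irreducible (irreducibility is preserved under the substitution x → x - 16). Hence m_α(x) = x^3 - 48x^2 + 768x - 5094.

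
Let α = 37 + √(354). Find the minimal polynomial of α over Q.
m_α(x) = x^2 - 74x + 1015

From α - 37 = √(354), squaring gives (α - 37)^2 = 354, i.e. α^2 - 74α + 1369 = 354, so α^2 - 74α + 1015 = 0. The discriminant of x^2 - 74x + 1015 is (-74)^2 - 4·(1015) = 5476 - 4060 = 1416, and 4·(354) is not a perfect square in Q since 354 is squarefree and ≠ 1. Hence x^2 - 74x + 1015 is irreducible over Q and is the minimal polynomial of α.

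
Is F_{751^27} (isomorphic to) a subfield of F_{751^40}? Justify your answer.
No: F_{751^27} is not a subfield of F_{751^40}

F_{p^m} embeds in F_{p^n} iff m | n. Here 27 ∤ 40 (since 40 = 1·27 + 13 with remainder 13 ≠ 0), so F_{751^27} is not a subfield of F_{751^40}. Equivalently: if it were, the tower law would give 27 = [F_{751^27}:F_751] dividing [F_{751^40}:F_751] = 40, contradiction.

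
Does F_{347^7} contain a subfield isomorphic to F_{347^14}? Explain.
No: F_{347^14} is not a subfield of F_{347^7}

F_{p^m} embeds in F_{p^n} iff m | n. Here 14 ∤ 7 (since 7 = 0·14 + 7 with remainder 7 ≠ 0), so F_{347^14} is not a subfield of F_{347^7}. Equivalently: if it were, the tower law would give 14 = [F_{347^14}:F_347] dividing [F_{347^7}:F_347] = 7, contradiction.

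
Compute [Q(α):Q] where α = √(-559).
[Q(α):Q] = 2

[Q(α):Q] equals the degree of the minimal polynomial of α. Here α^2 = -559 and x^2 + 559 is irreducible (d = -559 is squarefree, ≠ 1, hence not a square), so deg(m_α) = 2. Thus [Q(α):Q] = 2.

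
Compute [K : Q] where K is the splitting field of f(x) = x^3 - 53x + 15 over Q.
[K : Q] = 6

By the rational root test, any rational root of the monic integer polynomial f(x) = x^3 - 53x + 15 must be an integer dividing the constant term 15, i.e. one of ±{1, 3, 5, 15}. Evaluating: f(1) = -37, f(-1) = 67, f(3) = -117, f(-3) = 147, f(5) = -125, f(-5) = 155, f(15) = 2595, f(-15) = -2565; none is 0, so f has no rational root and is therefore irreducible over Q (a cubic with no linear factor over a field is irreducible). For an irreducible cubic, the Galois group is A_3 or S_3 according as the discriminant disc(f) = -4a^3 - 27b^2 = -4·(-53)^3 - 27·(15)^2 = 589433 is or is not a square in Q. Here disc(f) = 589433 is not a perfect square in Q, so the Galois group of f over Q is not contained in A_3 and must be all of S_3. The splitting field has degree |S_3| = 6 over Q, so [K : Q] = 6.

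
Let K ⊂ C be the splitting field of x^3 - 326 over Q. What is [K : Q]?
[K : Q] = 6

The roots of x^3 - 326 are ∛326, ω∛326, ω^2∛326 where ω = e^(2πi/3) is a primitive cube root of unity, so K = Q(∛326, ω). Now [Q(∛326):Q] = 3 (since 326 is not a perfect cube, x^3 - 326 is irreducible) and [Q(ω):Q] = 2. Both 2 and 3 divide [K:Q], and [K:Q] ≤ 3·2 = 6, so [K:Q] = 6. (Equivalently: Q(∛326) ⊂ R but ω ∉ R, so [K : Q(∛326)] = 2.)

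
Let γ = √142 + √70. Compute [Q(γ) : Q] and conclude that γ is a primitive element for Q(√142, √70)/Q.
[Q(γ) : Q] = 4 (equivalently, Q(γ) = Q(√142, √70))

Obviously Q(γ) ⊆ Q(√142, √70), and [Q(√142, √70):Q] = 4 (since 142, 70 are distinct squarefree integers > 1 with 9940 not a perfect square). To show equality we compute the minimal polynomial of γ. From γ = √142 + √70: γ^2 = 142 + 2√(9940) + 70 = 212 + 2√(9940), so γ^2 - 212 = 2√(9940); squaring, (γ^2 - 212)^2 = 4·9940, i.e. γ^4 - 424γ^2 + 44944 - 39760 = 0, i.e. γ^4 - 424γ^2 + 5184 = 0. So γ is a root of x^4 - 424x^2 + 5184. This polynomial is irreducible over Q: it has no rational root (each ±√142 ± √70 is irrational), and any factorization into two quadratics over Q would force √(9940) ∈ Q (pairing opposite roots) or √142, √70 ∈ Q (other pairings), all impossible. Hence [Q(γ):Q] = 4 = [Q(√142, √70):Q], so Q(γ) = Q(√142, √70).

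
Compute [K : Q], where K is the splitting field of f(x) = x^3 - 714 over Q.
[K : Q] = 6

The roots of x^3 - 714 are ∛714, ω∛714, ω^2∛714 where ω = e^(2πi/3) is a primitive cube root of unity, so K = Q(∛714, ω). Now [Q(∛714):Q] = 3 (since 714 is not a perfect cube, x^3 - 714 is irreducible) and [Q(ω):Q] = 2. Both 2 and 3 divide [K:Q], and [K:Q] ≤ 3·2 = 6, so [K:Q] = 6. (Equivalently: Q(∛714) ⊂ R but ω ∉ R, so [K : Q(∛714)] = 2.)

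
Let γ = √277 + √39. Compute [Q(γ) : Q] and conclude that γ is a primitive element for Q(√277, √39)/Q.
[Q(γ) : Q] = 4 (equivalently, Q(γ) = Q(√277, √39))

Obviously Q(γ) ⊆ Q(√277, √39), and [Q(√277, √39):Q] = 4 (since 277, 39 are distinct squarefree integers > 1 with 10803 not a perfect square). To show equality we compute the minimal polynomial of γ. From γ = √277 + √39: γ^2 = 277 + 2√(10803) + 39 = 316 + 2√(10803), so γ^2 - 316 = 2√(10803); squaring, (γ^2 - 316)^2 = 4·10803, i.e. γ^4 - 632γ^2 + 99856 - 43212 = 0, i.e. γ^4 - 632γ^2 + 56644 = 0. So γ is a root of x^4 - 632x^2 + 56644. This polynomial is irreducible over Q: it has no rational root (each ±√277 ± √39 is irrational), and any factorization into two quadratics over Q would force √(10803) ∈ Q (pairing opposite roots) or √277, √39 ∈ Q (other pairings), all impossible. Hence [Q(γ):Q] = 4 = [Q(√277, √39):Q], so Q(γ) = Q(√277, √39).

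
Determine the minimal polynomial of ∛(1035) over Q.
m_α(x) = x^3 - 1035

α satisfies α^3 = 1035, so x^3 - 1035 annihilates α. By the rational root test, a rational root p/q (in lowest terms) of x^3 - 1035 would satisfy p^3 = 1035 q^3, forcing q = 1 and p^3 = 1035; but 1035 is not a perfect cube, contradiction. A monic cubic over Q with no rational root is irreducible (any nontrivial factorization would include a linear factor). Hence x^3 - 1035 is the minimal polynomial of α, and in particular [Q(α):Q] = 3.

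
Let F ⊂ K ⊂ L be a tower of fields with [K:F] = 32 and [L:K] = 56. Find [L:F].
[L:F] = 1792

The tower law says that for any tower of field extensions F ⊂ K ⊂ L with finite degrees, [L:F] = [L:K] · [K:F]. Here this gives [L:F] = 56 · 32 = 1792.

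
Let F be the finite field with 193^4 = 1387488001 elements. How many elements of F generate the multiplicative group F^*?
There are φ(1387488000) = 363724800 primitive elements

F_q^* is cyclic of order q - 1 = 1387488000. A cyclic group of order m has exactly φ(m) generators. Here m = 1387488000 = 2^8 · 3 · 5^3 · 97 · 149, so the number of primitive elements is φ(1387488000) = 363724800.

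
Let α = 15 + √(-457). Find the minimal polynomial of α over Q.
m_α(x) = x^2 - 30x + 682

From α - 15 = √(-457), squaring gives (α - 15)^2 = -457, i.e. α^2 - 30α + 225 = -457, so α^2 - 30α + 682 = 0. The discriminant of x^2 - 30x + 682 is (-30)^2 - 4·(682) = 900 - 2728 = -1828, and 4·(-457) is not a perfect square in Q since -457 is squarefree and ≠ 1. Hence x^2 - 30x + 682 is irreducible over Q and is the minimal polynomial of α.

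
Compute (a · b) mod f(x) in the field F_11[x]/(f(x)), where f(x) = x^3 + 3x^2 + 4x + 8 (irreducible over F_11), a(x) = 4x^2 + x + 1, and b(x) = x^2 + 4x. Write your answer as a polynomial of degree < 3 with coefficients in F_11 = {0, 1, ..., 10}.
a · b ≡ 7x^2 + 7x + 4 (mod f(x))

Multiply in F_11[x]: a(x)·b(x) = (4x^2 + x + 1)·(x^2 + 4x) = 4x^4 + 6x^3 + 5x^2 + 4x. This has degree ≥ 3, so divide by f(x) over F_11: 4x^4 + 6x^3 + 5x^2 + 4x = (4x + 5)·(x^3 + 3x^2 + 4x + 8) + (7x^2 + 7x + 4). Hence a·b ≡ 7x^2 + 7x + 4 (mod f). (F_11[x]/(f) is a field with 11^3 = 1331 elements since f is irreducible of degree 3.)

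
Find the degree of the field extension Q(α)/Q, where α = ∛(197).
[Q(α):Q] = 3

The minimal polynomial of α is x^3 - 197, irreducible over Q since 197 is not a perfect cube (so x^3 - 197 has no rational root). Hence [Q(α):Q] = deg(m_α) = 3.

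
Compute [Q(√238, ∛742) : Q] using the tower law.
[Q(√238, ∛742) : Q] = 6

Let L = Q(√238, ∛742). Since Q(√238) ⊂ L and [Q(√238):Q] = 2, the tower law gives 2 | [L:Q]. Likewise Q(∛742) ⊂ L with [Q(∛742):Q] = 3 (because 742 is not a perfect cube), so 3 | [L:Q]. As gcd(2,3) = 1, [L:Q] is divisible by 6. Conversely L is generated over Q by √238 and ∛742, so [L:Q] ≤ 2·3 = 6. Therefore [Q(√238, ∛742) : Q] = 6.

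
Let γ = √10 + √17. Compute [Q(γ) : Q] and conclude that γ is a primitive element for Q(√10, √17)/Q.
[Q(γ) : Q] = 4 (equivalently, Q(γ) = Q(√10, √17))

Obviously Q(γ) ⊆ Q(√10, √17), and [Q(√10, √17):Q] = 4 (since 10, 17 are distinct squarefree integers > 1 with 170 not a perfect square). To show equality we compute the minimal polynomial of γ. From γ = √10 + √17: γ^2 = 10 + 2√(170) + 17 = 27 + 2√(170), so γ^2 - 27 = 2√(170); squaring, (γ^2 - 27)^2 = 4·170, i.e. γ^4 - 54γ^2 + 729 - 680 = 0, i.e. γ^4 - 54γ^2 + 49 = 0. So γ is a root of x^4 - 54x^2 + 49. This polynomial is irreducible over Q: it has no rational root (each ±√10 ± √17 is irrational), and any factorization into two quadratics over Q would force √(170) ∈ Q (pairing opposite roots) or √10, √17 ∈ Q (other pairings), all impossible. Hence [Q(γ):Q] = 4 = [Q(√10, √17):Q], so Q(γ) = Q(√10, √17).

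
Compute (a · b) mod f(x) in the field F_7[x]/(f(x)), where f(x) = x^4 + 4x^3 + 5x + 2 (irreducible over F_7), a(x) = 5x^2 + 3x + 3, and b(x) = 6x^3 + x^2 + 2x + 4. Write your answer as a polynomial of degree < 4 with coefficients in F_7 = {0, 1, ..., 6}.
a · b ≡ 6x^3 + 5x^2 + 2x + 3 (mod f(x))

Multiply in F_7[x]: a(x)·b(x) = (5x^2 + 3x + 3)·(6x^3 + x^2 + 2x + 4) = 2x^5 + 2x^4 + 3x^3 + x^2 + 4x + 5. This has degree ≥ 4, so divide by f(x) over F_7: 2x^5 + 2x^4 + 3x^3 + x^2 + 4x + 5 = (2x + 1)·(x^4 + 4x^3 + 5x + 2) + (6x^3 + 5x^2 + 2x + 3). Hence a·b ≡ 6x^3 + 5x^2 + 2x + 3 (mod f). (F_7[x]/(f) is a field with 7^4 = 2401 elements since f is irreducible of degree 4.)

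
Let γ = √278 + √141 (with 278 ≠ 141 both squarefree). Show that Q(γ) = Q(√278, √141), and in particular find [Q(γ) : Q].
[Q(γ) : Q] = 4 (equivalently, Q(γ) = Q(√278, √141))

Obviously Q(γ) ⊆ Q(√278, √141), and [Q(√278, √141):Q] = 4 (since 278, 141 are distinct squarefree integers > 1 with 39198 not a perfect square). To show equality we compute the minimal polynomial of γ. From γ = √278 + √141: γ^2 = 278 + 2√(39198) + 141 = 419 + 2√(39198), so γ^2 - 419 = 2√(39198); squaring, (γ^2 - 419)^2 = 4·39198, i.e. γ^4 - 838γ^2 + 175561 - 156792 = 0, i.e. γ^4 - 838γ^2 + 18769 = 0. So γ is a root of x^4 - 838x^2 + 18769. This polynomial is irreducible over Q: it has no rational root (each ±√278 ± √141 is irrational), and any factorization into two quadratics over Q would force √(39198) ∈ Q (pairing opposite roots) or √278, √141 ∈ Q (other pairings), all impossible. Hence [Q(γ):Q] = 4 = [Q(√278, √141):Q], so Q(γ) = Q(√278, √141).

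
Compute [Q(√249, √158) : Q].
[Q(√249, √158) : Q] = 4

[Q(√249):Q] = 2 (min poly x^2 - 249, irreducible since 249 is squarefree > 1). For the top step, suppose √158 ∈ Q(√249), say √158 = c + d√249 with c, d ∈ Q. Squaring: 158 = c^2 + 249d^2 + 2cd√249. Since √249 ∉ Q this forces 2cd = 0. If d = 0 then √158 = c ∈ Q, contradicting 158 squarefree > 1. If c = 0 then 158 = 249d^2, so 249·158 = (249d)^2 is a perfect square in Q — but 249·158 = 39342 is not a perfect square (since 249 and 158 are distinct squarefree integers). Contradiction. Hence √158 ∉ Q(√249), so x^2 - 158 stays irreducible over Q(√249) and [Q(√249, √158) : Q(√249)] = 2. By the tower law, [Q(√249, √158) : Q] = 2 · 2 = 4.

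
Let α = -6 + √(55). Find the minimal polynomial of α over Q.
m_α(x) = x^2 + 12x - 19

From α + 6 = √(55), squaring gives (α + 6)^2 = 55, i.e. α^2 + 12α + 36 = 55, so α^2 + 12α - 19 = 0. The discriminant of x^2 + 12x - 19 is (12)^2 - 4·(-19) = 144 + 76 = 220, and 4·(55) is not a perfect square in Q since 55 is squarefree and ≠ 1. Hence x^2 + 12x - 19 is irreducible over Q and is the minimal polynomial of α.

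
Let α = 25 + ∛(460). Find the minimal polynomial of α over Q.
m_α(x) = x^3 - 75x^2 + 1875x - 16085

Set β = α - 25 = ∛(460), so β^3 = 460. Then (α - 25)^3 - 460 = 0, i.e. α is a root of g(x) = (x - 25)^3 - 460 = x^3 - 75x^2 + 1875x - 16085. Since g(x) = h(x - 25) where h(x) = x^3 - 460, and h is irreducible over Q (because 460 is not a perfect cube, so h has no rational root, and a monic cubic with no rational root is irreducible), g is also irreducible (irreducibility is preserved under the substitution x → x - 25). Hence m_α(x) = x^3 - 75x^2 + 1875x - 16085.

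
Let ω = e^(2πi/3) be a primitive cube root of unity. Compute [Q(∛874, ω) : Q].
[Q(∛874, ω) : Q] = 6

[Q(∛874):Q] = 3 (min poly x^3 - 874, irreducible since 874 is not a perfect cube). [Q(ω):Q] = 2 (min poly x^2 + x + 1). Since Q(∛874) ⊂ R and ω ∉ R, we have ω ∉ Q(∛874), so x^2 + x + 1 remains irreducible over Q(∛874) and [Q(∛874, ω) : Q(∛874)] = 2. By the tower law, [Q(∛874, ω) : Q] = 3 · 2 = 6. (In fact Q(∛874, ω) is the splitting field of x^3 - 874 over Q.)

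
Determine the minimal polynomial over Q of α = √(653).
m_α(x) = x^2 - 653

α satisfies α^2 - 653 = 0, so x^2 - 653 annihilates α. Since d = 653 is squarefree and ≠ 1, it is not a perfect square in Q, so x^2 - 653 has no rational root and is therefore irreducible over Q (a degree-2 polynomial over a field is irreducible iff it has no root). Hence m_α(x) = x^2 - 653.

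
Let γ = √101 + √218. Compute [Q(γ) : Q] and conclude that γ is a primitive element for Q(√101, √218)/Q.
[Q(γ) : Q] = 4 (equivalently, Q(γ) = Q(√101, √218))

Obviously Q(γ) ⊆ Q(√101, √218), and [Q(√101, √218):Q] = 4 (since 101, 218 are distinct squarefree integers > 1 with 22018 not a perfect square). To show equality we compute the minimal polynomial of γ. From γ = √101 + √218: γ^2 = 101 + 2√(22018) + 218 = 319 + 2√(22018), so γ^2 - 319 = 2√(22018); squaring, (γ^2 - 319)^2 = 4·22018, i.e. γ^4 - 638γ^2 + 101761 - 88072 = 0, i.e. γ^4 - 638γ^2 + 13689 = 0. So γ is a root of x^4 - 638x^2 + 13689. This polynomial is irreducible over Q: it has no rational root (each ±√101 ± √218 is irrational), and any factorization into two quadratics over Q would force √(22018) ∈ Q (pairing opposite roots) or √101, √218 ∈ Q (other pairings), all impossible. Hence [Q(γ):Q] = 4 = [Q(√101, √218):Q], so Q(γ) = Q(√101, √218).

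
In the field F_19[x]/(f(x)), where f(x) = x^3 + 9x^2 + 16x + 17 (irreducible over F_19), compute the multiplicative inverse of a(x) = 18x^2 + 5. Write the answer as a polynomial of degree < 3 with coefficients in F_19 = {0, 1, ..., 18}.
a(x)^(-1) ≡ 11x^2 + 5x + 12 (mod f(x))

Since f is irreducible over F_19, F_19[x]/(f) is a field and a(x) ≠ 0 has an inverse. Apply the extended Euclidean algorithm to f(x) and a(x) in F_19[x]: f(x) = (18x + 10)·a(x) + (2x + 5);  a(x) = (9x + 6)·(2x + 5) + (13). The last nonzero remainder is the constant 13 = gcd(f, a) in F_19. Back-substituting through the division chain expresses 13 = s(x)·a(x) + t(x)·f(x) with s(x) ≡ 10x^2 + 8x + 4 (mod f), so (10x^2 + 8x + 4)·a(x) ≡ 13 (mod f). Multiplying by 13^(-1) ≡ 3 in F_19 gives a(x)^(-1) ≡ 3·(10x^2 + 8x + 4) ≡ 11x^2 + 5x + 12 (mod f). Check: (18x^2 + 5)·(11x^2 + 5x + 12) = 8x^4 + 14x^3 + 5x^2 + 6x + 3 ≡ 1 (mod x^3 + 9x^2 + 16x + 17).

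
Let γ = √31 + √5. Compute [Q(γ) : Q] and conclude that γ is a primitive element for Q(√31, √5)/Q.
[Q(γ) : Q] = 4 (equivalently, Q(γ) = Q(√31, √5))

Obviously Q(γ) ⊆ Q(√31, √5), and [Q(√31, √5):Q] = 4 (since 31, 5 are distinct squarefree integers > 1 with 155 not a perfect square). To show equality we compute the minimal polynomial of γ. From γ = √31 + √5: γ^2 = 31 + 2√(155) + 5 = 36 + 2√(155), so γ^2 - 36 = 2√(155); squaring, (γ^2 - 36)^2 = 4·155, i.e. γ^4 - 72γ^2 + 1296 - 620 = 0, i.e. γ^4 - 72γ^2 + 676 = 0. So γ is a root of x^4 - 72x^2 + 676. This polynomial is irreducible over Q: it has no rational root (each ±√31 ± √5 is irrational), and any factorization into two quadratics over Q would force √(155) ∈ Q (pairing opposite roots) or √31, √5 ∈ Q (other pairings), all impossible. Hence [Q(γ):Q] = 4 = [Q(√31, √5):Q], so Q(γ) = Q(√31, √5).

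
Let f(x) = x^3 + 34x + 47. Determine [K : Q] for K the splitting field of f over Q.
[K : Q] = 6

By the rational root test, any rational root of the monic integer polynomial f(x) = x^3 + 34x + 47 must be an integer dividing the constant term 47, i.e. one of ±{1, 47}. Evaluating: f(1) = 82, f(-1) = 12, f(47) = 105468, f(-47) = -105374; none is 0, so f has no rational root and is therefore irreducible over Q (a cubic with no linear factor over a field is irreducible). For an irreducible cubic, the Galois group is A_3 or S_3 according as the discriminant disc(f) = -4a^3 - 27b^2 = -4·(34)^3 - 27·(47)^2 = -216859 is or is not a square in Q. Here disc(f) = -216859 is not a perfect square in Q, so the Galois group of f over Q is not contained in A_3 and must be all of S_3. The splitting field has degree |S_3| = 6 over Q, so [K : Q] = 6.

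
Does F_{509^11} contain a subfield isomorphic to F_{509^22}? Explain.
No: F_{509^22} is not a subfield of F_{509^11}

F_{p^m} embeds in F_{p^n} iff m | n. Here 22 ∤ 11 (since 11 = 0·22 + 11 with remainder 11 ≠ 0), so F_{509^22} is not a subfield of F_{509^11}. Equivalently: if it were, the tower law would give 22 = [F_{509^22}:F_509] dividing [F_{509^11}:F_509] = 11, contradiction.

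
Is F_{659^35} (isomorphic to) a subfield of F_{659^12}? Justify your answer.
No: F_{659^35} is not a subfield of F_{659^12}

F_{p^m} embeds in F_{p^n} iff m | n. Here 35 ∤ 12 (since 12 = 0·35 + 12 with remainder 12 ≠ 0), so F_{659^35} is not a subfield of F_{659^12}. Equivalently: if it were, the tower law would give 35 = [F_{659^35}:F_659] dividing [F_{659^12}:F_659] = 12, contradiction.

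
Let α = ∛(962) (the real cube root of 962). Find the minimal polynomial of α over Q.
m_α(x) = x^3 - 962

α satisfies α^3 = 962, so x^3 - 962 annihilates α. By the rational root test, a rational root p/q (in lowest terms) of x^3 - 962 would satisfy p^3 = 962 q^3, forcing q = 1 and p^3 = 962; but 962 is not a perfect cube, contradiction. A monic cubic over Q with no rational root is irreducible (any nontrivial factorization would include a linear factor). Hence x^3 - 962 is the minimal polynomial of α, and in particular [Q(α):Q] = 3.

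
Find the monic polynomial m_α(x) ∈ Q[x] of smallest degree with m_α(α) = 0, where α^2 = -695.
m_α(x) = x^2 + 695

α satisfies α^2 + 695 = 0, so x^2 + 695 annihilates α. Since d = -695 is squarefree and ≠ 1, it is not a perfect square in Q, so x^2 + 695 has no rational root and is therefore irreducible over Q (a degree-2 polynomial over a field is irreducible iff it has no root). Hence m_α(x) = x^2 + 695.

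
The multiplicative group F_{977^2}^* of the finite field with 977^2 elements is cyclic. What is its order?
|F_{977^2}^*| = 954528

F_{977^2} has 977^2 = 954529 elements; its multiplicative group consists of all nonzero elements, so |F_{977^2}^*| = 954529 - 1 = 954528. (It is cyclic since any finite subgroup of the multiplicative group of a field is cyclic.)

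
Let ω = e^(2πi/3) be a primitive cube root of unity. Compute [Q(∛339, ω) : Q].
[Q(∛339, ω) : Q] = 6

[Q(∛339):Q] = 3 (min poly x^3 - 339, irreducible since 339 is not a perfect cube). [Q(ω):Q] = 2 (min poly x^2 + x + 1). Since Q(∛339) ⊂ R and ω ∉ R, we have ω ∉ Q(∛339), so x^2 + x + 1 remains irreducible over Q(∛339) and [Q(∛339, ω) : Q(∛339)] = 2. By the tower law, [Q(∛339, ω) : Q] = 3 · 2 = 6. (In fact Q(∛339, ω) is the splitting field of x^3 - 339 over Q.)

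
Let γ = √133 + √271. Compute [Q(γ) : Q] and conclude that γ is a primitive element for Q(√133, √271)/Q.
[Q(γ) : Q] = 4 (equivalently, Q(γ) = Q(√133, √271))

Obviously Q(γ) ⊆ Q(√133, √271), and [Q(√133, √271):Q] = 4 (since 133, 271 are distinct squarefree integers > 1 with 36043 not a perfect square). To show equality we compute the minimal polynomial of γ. From γ = √133 + √271: γ^2 = 133 + 2√(36043) + 271 = 404 + 2√(36043), so γ^2 - 404 = 2√(36043); squaring, (γ^2 - 404)^2 = 4·36043, i.e. γ^4 - 808γ^2 + 163216 - 144172 = 0, i.e. γ^4 - 808γ^2 + 19044 = 0. So γ is a root of x^4 - 808x^2 + 19044. This polynomial is irreducible over Q: it has no rational root (each ±√133 ± √271 is irrational), and any factorization into two quadratics over Q would force √(36043) ∈ Q (pairing opposite roots) or √133, √271 ∈ Q (other pairings), all impossible. Hence [Q(γ):Q] = 4 = [Q(√133, √271):Q], so Q(γ) = Q(√133, √271).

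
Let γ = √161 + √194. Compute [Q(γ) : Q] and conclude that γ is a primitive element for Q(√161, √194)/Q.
[Q(γ) : Q] = 4 (equivalently, Q(γ) = Q(√161, √194))

Obviously Q(γ) ⊆ Q(√161, √194), and [Q(√161, √194):Q] = 4 (since 161, 194 are distinct squarefree integers > 1 with 31234 not a perfect square). To show equality we compute the minimal polynomial of γ. From γ = √161 + √194: γ^2 = 161 + 2√(31234) + 194 = 355 + 2√(31234), so γ^2 - 355 = 2√(31234); squaring, (γ^2 - 355)^2 = 4·31234, i.e. γ^4 - 710γ^2 + 126025 - 124936 = 0, i.e. γ^4 - 710γ^2 + 1089 = 0. So γ is a root of x^4 - 710x^2 + 1089. This polynomial is irreducible over Q: it has no rational root (each ±√161 ± √194 is irrational), and any factorization into two quadratics over Q would force √(31234) ∈ Q (pairing opposite roots) or √161, √194 ∈ Q (other pairings), all impossible. Hence [Q(γ):Q] = 4 = [Q(√161, √194):Q], so Q(γ) = Q(√161, √194).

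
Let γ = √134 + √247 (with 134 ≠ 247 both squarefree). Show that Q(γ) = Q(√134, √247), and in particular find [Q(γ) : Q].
[Q(γ) : Q] = 4 (equivalently, Q(γ) = Q(√134, √247))

Obviously Q(γ) ⊆ Q(√134, √247), and [Q(√134, √247):Q] = 4 (since 134, 247 are distinct squarefree integers > 1 with 33098 not a perfect square). To show equality we compute the minimal polynomial of γ. From γ = √134 + √247: γ^2 = 134 + 2√(33098) + 247 = 381 + 2√(33098), so γ^2 - 381 = 2√(33098); squaring, (γ^2 - 381)^2 = 4·33098, i.e. γ^4 - 762γ^2 + 145161 - 132392 = 0, i.e. γ^4 - 762γ^2 + 12769 = 0. So γ is a root of x^4 - 762x^2 + 12769. This polynomial is irreducible over Q: it has no rational root (each ±√134 ± √247 is irrational), and any factorization into two quadratics over Q would force √(33098) ∈ Q (pairing opposite roots) or √134, √247 ∈ Q (other pairings), all impossible. Hence [Q(γ):Q] = 4 = [Q(√134, √247):Q], so Q(γ) = Q(√134, √247).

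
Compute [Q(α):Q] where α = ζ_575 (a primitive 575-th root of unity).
[Q(α):Q] = 440

The minimal polynomial of ζ_575 over Q is the 575-th cyclotomic polynomial Φ_575(x), which is irreducible over Q and has degree φ(575) = 440. Hence [Q(α):Q] = φ(575) = 440.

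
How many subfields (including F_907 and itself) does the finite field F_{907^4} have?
F_{907^4} has 3 subfields

The subfields of F_{p^n} are exactly the fields F_{p^d} for d | n (each is the fixed field of the unique index-d subgroup of Gal(F_{p^n}/F_p) ≅ Z/nZ). The divisors of n = 4 are {1, 2, 4}, giving 3 subfields: F_{907^1}, F_{907^2}, F_{907^4}.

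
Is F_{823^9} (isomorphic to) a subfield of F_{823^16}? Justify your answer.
No: F_{823^9} is not a subfield of F_{823^16}

F_{p^m} embeds in F_{p^n} iff m | n. Here 9 ∤ 16 (since 16 = 1·9 + 7 with remainder 7 ≠ 0), so F_{823^9} is not a subfield of F_{823^16}. Equivalently: if it were, the tower law would give 9 = [F_{823^9}:F_823] dividing [F_{823^16}:F_823] = 16, contradiction.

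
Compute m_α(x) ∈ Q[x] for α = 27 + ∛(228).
m_α(x) = x^3 - 81x^2 + 2187x - 19911

Set β = α - 27 = ∛(228), so β^3 = 228. Then (α - 27)^3 - 228 = 0, i.e. α is a root of g(x) = (x - 27)^3 - 228 = x^3 - 81x^2 + 2187x - 19911. Since g(x) = h(x - 27) where h(x) = x^3 - 228, and h is irreducible over Q (because 228 is not a perfect cube, so h has no rational root, and a monic cubic with no rational root is irreducible), g is also irreducible (irreducibility is preserved under the substitution x → x - 27). Hence m_α(x) = x^3 - 81x^2 + 2187x - 19911.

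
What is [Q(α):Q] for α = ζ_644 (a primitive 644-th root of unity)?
[Q(α):Q] = 264

The minimal polynomial of ζ_644 over Q is the 644-th cyclotomic polynomial Φ_644(x), which is irreducible over Q and has degree φ(644) = 264. Hence [Q(α):Q] = φ(644) = 264.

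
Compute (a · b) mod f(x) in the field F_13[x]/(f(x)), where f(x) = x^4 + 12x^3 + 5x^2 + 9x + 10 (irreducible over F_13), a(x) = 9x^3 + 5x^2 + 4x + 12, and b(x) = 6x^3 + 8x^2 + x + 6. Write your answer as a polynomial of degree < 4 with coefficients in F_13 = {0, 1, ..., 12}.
a · b ≡ 3x^2 + 2x + 1 (mod f(x))

Multiply in F_13[x]: a(x)·b(x) = (9x^3 + 5x^2 + 4x + 12)·(6x^3 + 8x^2 + x + 6) = 2x^6 + 11x^5 + 8x^4 + 7x^3 + 10x + 7. This has degree ≥ 4, so divide by f(x) over F_13: 2x^6 + 11x^5 + 8x^4 + 7x^3 + 10x + 7 = (2x^2 + 11)·(x^4 + 12x^3 + 5x^2 + 9x + 10) + (3x^2 + 2x + 1). Hence a·b ≡ 3x^2 + 2x + 1 (mod f). (F_13[x]/(f) is a field with 13^4 = 28561 elements since f is irreducible of degree 4.)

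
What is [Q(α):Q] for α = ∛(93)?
[Q(α):Q] = 3

The minimal polynomial of α is x^3 - 93, irreducible over Q since 93 is not a perfect cube (so x^3 - 93 has no rational root). Hence [Q(α):Q] = deg(m_α) = 3.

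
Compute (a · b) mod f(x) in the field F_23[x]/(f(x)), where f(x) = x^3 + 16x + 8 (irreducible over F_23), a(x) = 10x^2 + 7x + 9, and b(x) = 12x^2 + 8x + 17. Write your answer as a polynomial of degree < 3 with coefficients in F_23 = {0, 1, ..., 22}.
a · b ≡ x^2 + 11x + 14 (mod f(x))

Multiply in F_23[x]: a(x)·b(x) = (10x^2 + 7x + 9)·(12x^2 + 8x + 17) = 5x^4 + 3x^3 + 12x^2 + 7x + 15. This has degree ≥ 3, so divide by f(x) over F_23: 5x^4 + 3x^3 + 12x^2 + 7x + 15 = (5x + 3)·(x^3 + 16x + 8) + (x^2 + 11x + 14). Hence a·b ≡ x^2 + 11x + 14 (mod f). (F_23[x]/(f) is a field with 23^3 = 12167 elements since f is irreducible of degree 3.)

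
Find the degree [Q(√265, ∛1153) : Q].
[Q(√265, ∛1153) : Q] = 6

Let L = Q(√265, ∛1153). Since Q(√265) ⊂ L and [Q(√265):Q] = 2, the tower law gives 2 | [L:Q]. Likewise Q(∛1153) ⊂ L with [Q(∛1153):Q] = 3 (because 1153 is not a perfect cube), so 3 | [L:Q]. As gcd(2,3) = 1, [L:Q] is divisible by 6. Conversely L is generated over Q by √265 and ∛1153, so [L:Q] ≤ 2·3 = 6. Therefore [Q(√265, ∛1153) : Q] = 6.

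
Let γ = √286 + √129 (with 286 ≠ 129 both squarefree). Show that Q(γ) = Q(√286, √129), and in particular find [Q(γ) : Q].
[Q(γ) : Q] = 4 (equivalently, Q(γ) = Q(√286, √129))

Obviously Q(γ) ⊆ Q(√286, √129), and [Q(√286, √129):Q] = 4 (since 286, 129 are distinct squarefree integers > 1 with 36894 not a perfect square). To show equality we compute the minimal polynomial of γ. From γ = √286 + √129: γ^2 = 286 + 2√(36894) + 129 = 415 + 2√(36894), so γ^2 - 415 = 2√(36894); squaring, (γ^2 - 415)^2 = 4·36894, i.e. γ^4 - 830γ^2 + 172225 - 147576 = 0, i.e. γ^4 - 830γ^2 + 24649 = 0. So γ is a root of x^4 - 830x^2 + 24649. This polynomial is irreducible over Q: it has no rational root (each ±√286 ± √129 is irrational), and any factorization into two quadratics over Q would force √(36894) ∈ Q (pairing opposite roots) or √286, √129 ∈ Q (other pairings), all impossible. Hence [Q(γ):Q] = 4 = [Q(√286, √129):Q], so Q(γ) = Q(√286, √129).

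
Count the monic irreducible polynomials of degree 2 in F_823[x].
There are 338253 monic irreducible polynomials of degree 2 over F_823

Each element of F_{823^2} that lies in no proper subfield is a root of exactly one monic irreducible of degree 2 over F_823, and each such polynomial has 2 distinct roots in F_{823^2}. By Möbius inversion the count is N_823(2) = (1/2) Σ_{d|2} μ(2/d) · 823^d = (1/2)(μ(2)·823^1 + μ(1)·823^2) = 676506/2 = 338253.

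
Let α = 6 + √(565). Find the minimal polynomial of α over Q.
m_α(x) = x^2 - 12x - 529

From α - 6 = √(565), squaring gives (α - 6)^2 = 565, i.e. α^2 - 12α + 36 = 565, so α^2 - 12α - 529 = 0. The discriminant of x^2 - 12x - 529 is (-12)^2 - 4·(-529) = 144 + 2116 = 2260, and 4·(565) is not a perfect square in Q since 565 is squarefree and ≠ 1. Hence x^2 - 12x - 529 is irreducible over Q and is the minimal polynomial of α.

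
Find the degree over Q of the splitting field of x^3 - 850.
[K : Q] = 6

The roots of x^3 - 850 are ∛850, ω∛850, ω^2∛850 where ω = e^(2πi/3) is a primitive cube root of unity, so K = Q(∛850, ω). Now [Q(∛850):Q] = 3 (since 850 is not a perfect cube, x^3 - 850 is irreducible) and [Q(ω):Q] = 2. Both 2 and 3 divide [K:Q], and [K:Q] ≤ 3·2 = 6, so [K:Q] = 6. (Equivalently: Q(∛850) ⊂ R but ω ∉ R, so [K : Q(∛850)] = 2.)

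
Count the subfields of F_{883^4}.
F_{883^4} has 3 subfields

The subfields of F_{p^n} are exactly the fields F_{p^d} for d | n (each is the fixed field of the unique index-d subgroup of Gal(F_{p^n}/F_p) ≅ Z/nZ). The divisors of n = 4 are {1, 2, 4}, giving 3 subfields: F_{883^1}, F_{883^2}, F_{883^4}.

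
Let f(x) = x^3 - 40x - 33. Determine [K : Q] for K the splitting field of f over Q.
[K : Q] = 6

By the rational root test, any rational root of the monic integer polynomial f(x) = x^3 - 40x - 33 must be an integer dividing the constant term -33, i.e. one of ±{1, 3, 11, 33}. Evaluating: f(1) = -72, f(-1) = 6, f(3) = -126, f(-3) = 60, f(11) = 858, f(-11) = -924, f(33) = 34584, f(-33) = -34650; none is 0, so f has no rational root and is therefore irreducible over Q (a cubic with no linear factor over a field is irreducible). For an irreducible cubic, the Galois group is A_3 or S_3 according as the discriminant disc(f) = -4a^3 - 27b^2 = -4·(-40)^3 - 27·(-33)^2 = 226597 is or is not a square in Q. Here disc(f) = 226597 is not a perfect square in Q, so the Galois group of f over Q is not contained in A_3 and must be all of S_3. The splitting field has degree |S_3| = 6 over Q, so [K : Q] = 6.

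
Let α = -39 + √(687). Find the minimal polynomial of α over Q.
m_α(x) = x^2 + 78x + 834

From α + 39 = √(687), squaring gives (α + 39)^2 = 687, i.e. α^2 + 78α + 1521 = 687, so α^2 + 78α + 834 = 0. The discriminant of x^2 + 78x + 834 is (78)^2 - 4·(834) = 6084 - 3336 = 2748, and 4·(687) is not a perfect square in Q since 687 is squarefree and ≠ 1. Hence x^2 + 78x + 834 is irreducible over Q and is the minimal polynomial of α.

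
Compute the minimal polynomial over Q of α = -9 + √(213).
m_α(x) = x^2 + 18x - 132

From α + 9 = √(213), squaring gives (α + 9)^2 = 213, i.e. α^2 + 18α + 81 = 213, so α^2 + 18α - 132 = 0. The discriminant of x^2 + 18x - 132 is (18)^2 - 4·(-132) = 324 + 528 = 852, and 4·(213) is not a perfect square in Q since 213 is squarefree and ≠ 1. Hence x^2 + 18x - 132 is irreducible over Q and is the minimal polynomial of α.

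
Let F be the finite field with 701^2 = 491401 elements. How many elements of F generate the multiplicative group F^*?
There are φ(491400) = 103680 primitive elements

F_q^* is cyclic of order q - 1 = 491400. A cyclic group of order m has exactly φ(m) generators. Here m = 491400 = 2^3 · 3^3 · 5^2 · 7 · 13, so the number of primitive elements is φ(491400) = 103680.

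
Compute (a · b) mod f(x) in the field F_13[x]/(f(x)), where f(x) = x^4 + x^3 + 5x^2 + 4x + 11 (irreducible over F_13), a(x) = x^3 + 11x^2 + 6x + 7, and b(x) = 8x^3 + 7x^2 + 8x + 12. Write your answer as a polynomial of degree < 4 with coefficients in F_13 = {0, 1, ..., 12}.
a · b ≡ 11x^3 + 10x^2 + 5x + 5 (mod f(x))

Multiply in F_13[x]: a(x)·b(x) = (x^3 + 11x^2 + 6x + 7)·(8x^3 + 7x^2 + 8x + 12) = 8x^6 + 4x^5 + 3x^4 + 3x^3 + 8x^2 + 11x + 6. This has degree ≥ 4, so divide by f(x) over F_13: 8x^6 + 4x^5 + 3x^4 + 3x^3 + 8x^2 + 11x + 6 = (8x^2 + 9x + 6)·(x^4 + x^3 + 5x^2 + 4x + 11) + (11x^3 + 10x^2 + 5x + 5). Hence a·b ≡ 11x^3 + 10x^2 + 5x + 5 (mod f). (F_13[x]/(f) is a field with 13^4 = 28561 elements since f is irreducible of degree 4.)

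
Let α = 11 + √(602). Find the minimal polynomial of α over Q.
m_α(x) = x^2 - 22x - 481

From α - 11 = √(602), squaring gives (α - 11)^2 = 602, i.e. α^2 - 22α + 121 = 602, so α^2 - 22α - 481 = 0. The discriminant of x^2 - 22x - 481 is (-22)^2 - 4·(-481) = 484 + 1924 = 2408, and 4·(602) is not a perfect square in Q since 602 is squarefree and ≠ 1. Hence x^2 - 22x - 481 is irreducible over Q and is the minimal polynomial of α.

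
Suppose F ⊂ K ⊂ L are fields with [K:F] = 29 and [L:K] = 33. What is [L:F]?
[L:F] = 957

The tower law says that for any tower of field extensions F ⊂ K ⊂ L with finite degrees, [L:F] = [L:K] · [K:F]. Here this gives [L:F] = 33 · 29 = 957.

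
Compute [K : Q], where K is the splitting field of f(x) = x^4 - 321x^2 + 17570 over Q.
[K : Q] = 4

Solving the quadratic in x^2: x^2 = (321 ± √(321^2 - 4·17570))/2 = (321 ± √32761)/2 = (321 ± 181)/2, giving x^2 = 251 or x^2 = 70. So f(x) = (x^2 - 251)(x^2 - 70) and the roots of f are ±√251, ±√70. Hence the splitting field is K = Q(√251, √70). Since 251 and 70 are distinct squarefree integers > 1, their product 17570 is not a perfect square, so √70 ∉ Q(√251). By the tower law [K:Q] = [Q(√251,√70):Q(√251)] · [Q(√251):Q] = 2 · 2 = 4.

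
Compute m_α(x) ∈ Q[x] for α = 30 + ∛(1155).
m_α(x) = x^3 - 90x^2 + 2700x - 28155

Set β = α - 30 = ∛(1155), so β^3 = 1155. Then (α - 30)^3 - 1155 = 0, i.e. α is a root of g(x) = (x - 30)^3 - 1155 = x^3 - 90x^2 + 2700x - 28155. Since g(x) = h(x - 30) where h(x) = x^3 - 1155, and h is irreducible over Q (because 1155 is not a perfect cube, so h has no rational root, and a monic cubic with no rational root is irreducible), g is also irreducible (irreducibility is preserved under the substitution x → x - 30). Hence m_α(x) = x^3 - 90x^2 + 2700x - 28155.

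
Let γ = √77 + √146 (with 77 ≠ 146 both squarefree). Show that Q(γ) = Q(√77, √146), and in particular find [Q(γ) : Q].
[Q(γ) : Q] = 4 (equivalently, Q(γ) = Q(√77, √146))

Obviously Q(γ) ⊆ Q(√77, √146), and [Q(√77, √146):Q] = 4 (since 77, 146 are distinct squarefree integers > 1 with 11242 not a perfect square). To show equality we compute the minimal polynomial of γ. From γ = √77 + √146: γ^2 = 77 + 2√(11242) + 146 = 223 + 2√(11242), so γ^2 - 223 = 2√(11242); squaring, (γ^2 - 223)^2 = 4·11242, i.e. γ^4 - 446γ^2 + 49729 - 44968 = 0, i.e. γ^4 - 446γ^2 + 4761 = 0. So γ is a root of x^4 - 446x^2 + 4761. This polynomial is irreducible over Q: it has no rational root (each ±√77 ± √146 is irrational), and any factorization into two quadratics over Q would force √(11242) ∈ Q (pairing opposite roots) or √77, √146 ∈ Q (other pairings), all impossible. Hence [Q(γ):Q] = 4 = [Q(√77, √146):Q], so Q(γ) = Q(√77, √146).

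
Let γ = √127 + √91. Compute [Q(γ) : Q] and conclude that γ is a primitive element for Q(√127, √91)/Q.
[Q(γ) : Q] = 4 (equivalently, Q(γ) = Q(√127, √91))

Obviously Q(γ) ⊆ Q(√127, √91), and [Q(√127, √91):Q] = 4 (since 127, 91 are distinct squarefree integers > 1 with 11557 not a perfect square). To show equality we compute the minimal polynomial of γ. From γ = √127 + √91: γ^2 = 127 + 2√(11557) + 91 = 218 + 2√(11557), so γ^2 - 218 = 2√(11557); squaring, (γ^2 - 218)^2 = 4·11557, i.e. γ^4 - 436γ^2 + 47524 - 46228 = 0, i.e. γ^4 - 436γ^2 + 1296 = 0. So γ is a root of x^4 - 436x^2 + 1296. This polynomial is irreducible over Q: it has no rational root (each ±√127 ± √91 is irrational), and any factorization into two quadratics over Q would force √(11557) ∈ Q (pairing opposite roots) or √127, √91 ∈ Q (other pairings), all impossible. Hence [Q(γ):Q] = 4 = [Q(√127, √91):Q], so Q(γ) = Q(√127, √91).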